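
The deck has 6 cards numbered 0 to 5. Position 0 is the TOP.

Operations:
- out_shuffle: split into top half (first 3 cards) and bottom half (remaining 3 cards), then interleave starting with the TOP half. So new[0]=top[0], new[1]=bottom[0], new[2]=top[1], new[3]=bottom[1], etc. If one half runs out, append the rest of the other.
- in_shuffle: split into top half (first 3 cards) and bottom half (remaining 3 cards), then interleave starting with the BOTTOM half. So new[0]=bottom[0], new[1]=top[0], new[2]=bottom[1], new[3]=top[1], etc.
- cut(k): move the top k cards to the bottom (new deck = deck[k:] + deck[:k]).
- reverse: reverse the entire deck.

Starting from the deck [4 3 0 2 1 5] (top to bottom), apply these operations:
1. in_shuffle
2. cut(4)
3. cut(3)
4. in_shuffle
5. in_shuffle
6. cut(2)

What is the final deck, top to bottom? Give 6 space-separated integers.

After op 1 (in_shuffle): [2 4 1 3 5 0]
After op 2 (cut(4)): [5 0 2 4 1 3]
After op 3 (cut(3)): [4 1 3 5 0 2]
After op 4 (in_shuffle): [5 4 0 1 2 3]
After op 5 (in_shuffle): [1 5 2 4 3 0]
After op 6 (cut(2)): [2 4 3 0 1 5]

Answer: 2 4 3 0 1 5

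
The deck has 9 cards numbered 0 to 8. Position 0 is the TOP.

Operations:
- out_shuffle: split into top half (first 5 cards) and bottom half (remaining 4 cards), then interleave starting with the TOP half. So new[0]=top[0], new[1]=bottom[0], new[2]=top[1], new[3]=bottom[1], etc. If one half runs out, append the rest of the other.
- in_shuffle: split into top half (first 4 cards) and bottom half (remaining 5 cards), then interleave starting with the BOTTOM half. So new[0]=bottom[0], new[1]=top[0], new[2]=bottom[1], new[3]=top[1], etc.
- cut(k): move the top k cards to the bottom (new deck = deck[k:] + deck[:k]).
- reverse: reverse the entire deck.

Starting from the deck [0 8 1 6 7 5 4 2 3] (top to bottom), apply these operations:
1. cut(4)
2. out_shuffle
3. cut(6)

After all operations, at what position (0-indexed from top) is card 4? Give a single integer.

Answer: 7

Derivation:
After op 1 (cut(4)): [7 5 4 2 3 0 8 1 6]
After op 2 (out_shuffle): [7 0 5 8 4 1 2 6 3]
After op 3 (cut(6)): [2 6 3 7 0 5 8 4 1]
Card 4 is at position 7.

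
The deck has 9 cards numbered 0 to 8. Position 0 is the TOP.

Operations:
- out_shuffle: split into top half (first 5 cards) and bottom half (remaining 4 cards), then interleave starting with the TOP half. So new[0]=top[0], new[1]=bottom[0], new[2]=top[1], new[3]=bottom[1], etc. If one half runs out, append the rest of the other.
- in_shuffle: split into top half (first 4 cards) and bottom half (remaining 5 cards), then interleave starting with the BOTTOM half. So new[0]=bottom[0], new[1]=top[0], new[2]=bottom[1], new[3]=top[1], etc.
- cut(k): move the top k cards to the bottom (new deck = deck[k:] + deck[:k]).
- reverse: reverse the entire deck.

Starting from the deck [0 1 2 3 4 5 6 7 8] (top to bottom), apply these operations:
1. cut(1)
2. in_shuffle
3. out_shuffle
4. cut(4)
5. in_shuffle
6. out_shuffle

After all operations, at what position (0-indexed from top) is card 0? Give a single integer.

Answer: 5

Derivation:
After op 1 (cut(1)): [1 2 3 4 5 6 7 8 0]
After op 2 (in_shuffle): [5 1 6 2 7 3 8 4 0]
After op 3 (out_shuffle): [5 3 1 8 6 4 2 0 7]
After op 4 (cut(4)): [6 4 2 0 7 5 3 1 8]
After op 5 (in_shuffle): [7 6 5 4 3 2 1 0 8]
After op 6 (out_shuffle): [7 2 6 1 5 0 4 8 3]
Card 0 is at position 5.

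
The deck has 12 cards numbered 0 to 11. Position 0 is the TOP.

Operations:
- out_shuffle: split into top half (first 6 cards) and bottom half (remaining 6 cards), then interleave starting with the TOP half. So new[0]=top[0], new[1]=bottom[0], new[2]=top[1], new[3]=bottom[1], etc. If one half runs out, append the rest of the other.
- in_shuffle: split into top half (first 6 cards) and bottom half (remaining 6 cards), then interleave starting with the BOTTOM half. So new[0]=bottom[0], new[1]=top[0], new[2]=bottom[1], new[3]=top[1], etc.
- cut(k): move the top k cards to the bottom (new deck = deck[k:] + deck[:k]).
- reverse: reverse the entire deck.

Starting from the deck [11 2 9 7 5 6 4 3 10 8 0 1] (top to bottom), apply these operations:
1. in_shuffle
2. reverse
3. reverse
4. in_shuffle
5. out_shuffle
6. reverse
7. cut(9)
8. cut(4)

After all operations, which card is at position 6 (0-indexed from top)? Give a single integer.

Answer: 7

Derivation:
After op 1 (in_shuffle): [4 11 3 2 10 9 8 7 0 5 1 6]
After op 2 (reverse): [6 1 5 0 7 8 9 10 2 3 11 4]
After op 3 (reverse): [4 11 3 2 10 9 8 7 0 5 1 6]
After op 4 (in_shuffle): [8 4 7 11 0 3 5 2 1 10 6 9]
After op 5 (out_shuffle): [8 5 4 2 7 1 11 10 0 6 3 9]
After op 6 (reverse): [9 3 6 0 10 11 1 7 2 4 5 8]
After op 7 (cut(9)): [4 5 8 9 3 6 0 10 11 1 7 2]
After op 8 (cut(4)): [3 6 0 10 11 1 7 2 4 5 8 9]
Position 6: card 7.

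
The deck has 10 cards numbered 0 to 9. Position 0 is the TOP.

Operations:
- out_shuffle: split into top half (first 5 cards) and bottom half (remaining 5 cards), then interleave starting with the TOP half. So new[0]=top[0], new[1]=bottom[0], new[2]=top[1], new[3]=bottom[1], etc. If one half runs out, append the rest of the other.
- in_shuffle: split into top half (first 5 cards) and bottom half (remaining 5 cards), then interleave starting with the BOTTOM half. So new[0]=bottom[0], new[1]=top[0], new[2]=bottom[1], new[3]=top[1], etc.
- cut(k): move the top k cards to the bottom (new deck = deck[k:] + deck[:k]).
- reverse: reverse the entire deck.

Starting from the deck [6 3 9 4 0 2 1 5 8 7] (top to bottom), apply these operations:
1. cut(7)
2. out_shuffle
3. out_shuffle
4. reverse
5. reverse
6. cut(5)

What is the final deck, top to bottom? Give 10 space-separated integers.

After op 1 (cut(7)): [5 8 7 6 3 9 4 0 2 1]
After op 2 (out_shuffle): [5 9 8 4 7 0 6 2 3 1]
After op 3 (out_shuffle): [5 0 9 6 8 2 4 3 7 1]
After op 4 (reverse): [1 7 3 4 2 8 6 9 0 5]
After op 5 (reverse): [5 0 9 6 8 2 4 3 7 1]
After op 6 (cut(5)): [2 4 3 7 1 5 0 9 6 8]

Answer: 2 4 3 7 1 5 0 9 6 8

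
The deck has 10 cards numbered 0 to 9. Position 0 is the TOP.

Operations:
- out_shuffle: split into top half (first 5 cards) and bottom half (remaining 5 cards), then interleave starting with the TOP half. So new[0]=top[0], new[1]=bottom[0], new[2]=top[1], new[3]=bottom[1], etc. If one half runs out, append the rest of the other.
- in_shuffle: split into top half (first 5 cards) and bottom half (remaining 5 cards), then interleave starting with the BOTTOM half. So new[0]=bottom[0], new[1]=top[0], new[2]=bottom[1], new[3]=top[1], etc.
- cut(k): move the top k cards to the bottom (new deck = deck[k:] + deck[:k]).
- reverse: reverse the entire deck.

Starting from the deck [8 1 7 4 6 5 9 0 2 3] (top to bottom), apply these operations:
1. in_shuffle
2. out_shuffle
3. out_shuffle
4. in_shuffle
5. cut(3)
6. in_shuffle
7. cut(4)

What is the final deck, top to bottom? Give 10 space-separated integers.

Answer: 3 7 5 9 2 1 6 4 8 0

Derivation:
After op 1 (in_shuffle): [5 8 9 1 0 7 2 4 3 6]
After op 2 (out_shuffle): [5 7 8 2 9 4 1 3 0 6]
After op 3 (out_shuffle): [5 4 7 1 8 3 2 0 9 6]
After op 4 (in_shuffle): [3 5 2 4 0 7 9 1 6 8]
After op 5 (cut(3)): [4 0 7 9 1 6 8 3 5 2]
After op 6 (in_shuffle): [6 4 8 0 3 7 5 9 2 1]
After op 7 (cut(4)): [3 7 5 9 2 1 6 4 8 0]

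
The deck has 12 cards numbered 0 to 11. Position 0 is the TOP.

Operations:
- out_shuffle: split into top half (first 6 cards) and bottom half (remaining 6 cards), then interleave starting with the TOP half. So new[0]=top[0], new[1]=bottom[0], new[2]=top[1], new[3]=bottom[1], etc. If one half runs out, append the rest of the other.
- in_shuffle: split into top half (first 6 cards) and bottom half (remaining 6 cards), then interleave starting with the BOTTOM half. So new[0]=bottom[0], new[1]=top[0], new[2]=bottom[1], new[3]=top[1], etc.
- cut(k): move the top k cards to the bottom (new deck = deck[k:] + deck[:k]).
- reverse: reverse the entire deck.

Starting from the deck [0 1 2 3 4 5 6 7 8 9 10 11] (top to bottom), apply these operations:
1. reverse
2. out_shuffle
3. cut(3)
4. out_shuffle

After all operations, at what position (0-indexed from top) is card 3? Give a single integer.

Answer: 4

Derivation:
After op 1 (reverse): [11 10 9 8 7 6 5 4 3 2 1 0]
After op 2 (out_shuffle): [11 5 10 4 9 3 8 2 7 1 6 0]
After op 3 (cut(3)): [4 9 3 8 2 7 1 6 0 11 5 10]
After op 4 (out_shuffle): [4 1 9 6 3 0 8 11 2 5 7 10]
Card 3 is at position 4.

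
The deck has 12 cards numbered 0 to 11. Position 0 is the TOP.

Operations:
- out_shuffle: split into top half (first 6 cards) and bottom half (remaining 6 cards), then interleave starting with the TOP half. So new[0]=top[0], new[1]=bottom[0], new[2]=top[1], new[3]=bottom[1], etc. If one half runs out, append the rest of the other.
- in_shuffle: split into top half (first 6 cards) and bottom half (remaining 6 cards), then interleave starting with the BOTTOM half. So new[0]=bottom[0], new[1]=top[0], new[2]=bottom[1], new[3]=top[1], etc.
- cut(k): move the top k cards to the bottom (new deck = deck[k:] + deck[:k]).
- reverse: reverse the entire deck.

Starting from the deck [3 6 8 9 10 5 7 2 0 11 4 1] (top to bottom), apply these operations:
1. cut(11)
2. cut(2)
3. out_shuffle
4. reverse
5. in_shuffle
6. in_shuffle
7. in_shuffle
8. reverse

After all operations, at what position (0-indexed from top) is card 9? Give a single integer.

Answer: 0

Derivation:
After op 1 (cut(11)): [1 3 6 8 9 10 5 7 2 0 11 4]
After op 2 (cut(2)): [6 8 9 10 5 7 2 0 11 4 1 3]
After op 3 (out_shuffle): [6 2 8 0 9 11 10 4 5 1 7 3]
After op 4 (reverse): [3 7 1 5 4 10 11 9 0 8 2 6]
After op 5 (in_shuffle): [11 3 9 7 0 1 8 5 2 4 6 10]
After op 6 (in_shuffle): [8 11 5 3 2 9 4 7 6 0 10 1]
After op 7 (in_shuffle): [4 8 7 11 6 5 0 3 10 2 1 9]
After op 8 (reverse): [9 1 2 10 3 0 5 6 11 7 8 4]
Card 9 is at position 0.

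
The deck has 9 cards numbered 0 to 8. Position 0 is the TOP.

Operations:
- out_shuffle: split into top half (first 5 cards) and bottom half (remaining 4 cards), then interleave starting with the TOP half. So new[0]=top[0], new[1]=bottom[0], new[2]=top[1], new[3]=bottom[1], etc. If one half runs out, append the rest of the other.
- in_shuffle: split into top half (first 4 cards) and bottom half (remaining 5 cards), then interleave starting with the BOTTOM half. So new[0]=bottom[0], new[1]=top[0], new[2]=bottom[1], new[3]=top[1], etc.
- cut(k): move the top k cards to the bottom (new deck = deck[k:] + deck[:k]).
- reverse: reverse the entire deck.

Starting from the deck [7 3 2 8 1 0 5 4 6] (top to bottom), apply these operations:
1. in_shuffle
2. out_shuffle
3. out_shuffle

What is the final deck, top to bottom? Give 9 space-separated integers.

Answer: 1 8 2 3 7 6 4 5 0

Derivation:
After op 1 (in_shuffle): [1 7 0 3 5 2 4 8 6]
After op 2 (out_shuffle): [1 2 7 4 0 8 3 6 5]
After op 3 (out_shuffle): [1 8 2 3 7 6 4 5 0]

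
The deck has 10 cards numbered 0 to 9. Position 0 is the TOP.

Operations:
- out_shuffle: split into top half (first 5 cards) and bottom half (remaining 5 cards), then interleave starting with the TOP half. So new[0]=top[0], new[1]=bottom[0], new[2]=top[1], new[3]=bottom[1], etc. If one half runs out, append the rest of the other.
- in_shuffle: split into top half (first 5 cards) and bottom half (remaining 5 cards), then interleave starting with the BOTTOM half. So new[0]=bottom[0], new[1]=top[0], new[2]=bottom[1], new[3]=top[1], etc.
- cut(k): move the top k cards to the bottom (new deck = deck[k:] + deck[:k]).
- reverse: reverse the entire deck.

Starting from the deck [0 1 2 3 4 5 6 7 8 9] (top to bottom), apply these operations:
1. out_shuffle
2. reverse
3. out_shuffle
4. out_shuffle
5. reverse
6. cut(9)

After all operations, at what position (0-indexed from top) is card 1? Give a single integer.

Answer: 9

Derivation:
After op 1 (out_shuffle): [0 5 1 6 2 7 3 8 4 9]
After op 2 (reverse): [9 4 8 3 7 2 6 1 5 0]
After op 3 (out_shuffle): [9 2 4 6 8 1 3 5 7 0]
After op 4 (out_shuffle): [9 1 2 3 4 5 6 7 8 0]
After op 5 (reverse): [0 8 7 6 5 4 3 2 1 9]
After op 6 (cut(9)): [9 0 8 7 6 5 4 3 2 1]
Card 1 is at position 9.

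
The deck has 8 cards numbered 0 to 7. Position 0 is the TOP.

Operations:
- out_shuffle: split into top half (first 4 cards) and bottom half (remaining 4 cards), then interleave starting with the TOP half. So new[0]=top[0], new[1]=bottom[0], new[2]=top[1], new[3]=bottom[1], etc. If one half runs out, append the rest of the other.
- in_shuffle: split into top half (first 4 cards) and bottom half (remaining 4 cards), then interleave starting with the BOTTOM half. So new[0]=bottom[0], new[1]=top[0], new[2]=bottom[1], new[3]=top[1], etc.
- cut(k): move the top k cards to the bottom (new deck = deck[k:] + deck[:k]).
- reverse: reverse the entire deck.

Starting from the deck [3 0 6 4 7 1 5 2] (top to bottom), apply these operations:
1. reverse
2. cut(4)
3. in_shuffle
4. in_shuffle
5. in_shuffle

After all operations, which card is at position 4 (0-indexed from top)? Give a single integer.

Answer: 3

Derivation:
After op 1 (reverse): [2 5 1 7 4 6 0 3]
After op 2 (cut(4)): [4 6 0 3 2 5 1 7]
After op 3 (in_shuffle): [2 4 5 6 1 0 7 3]
After op 4 (in_shuffle): [1 2 0 4 7 5 3 6]
After op 5 (in_shuffle): [7 1 5 2 3 0 6 4]
Position 4: card 3.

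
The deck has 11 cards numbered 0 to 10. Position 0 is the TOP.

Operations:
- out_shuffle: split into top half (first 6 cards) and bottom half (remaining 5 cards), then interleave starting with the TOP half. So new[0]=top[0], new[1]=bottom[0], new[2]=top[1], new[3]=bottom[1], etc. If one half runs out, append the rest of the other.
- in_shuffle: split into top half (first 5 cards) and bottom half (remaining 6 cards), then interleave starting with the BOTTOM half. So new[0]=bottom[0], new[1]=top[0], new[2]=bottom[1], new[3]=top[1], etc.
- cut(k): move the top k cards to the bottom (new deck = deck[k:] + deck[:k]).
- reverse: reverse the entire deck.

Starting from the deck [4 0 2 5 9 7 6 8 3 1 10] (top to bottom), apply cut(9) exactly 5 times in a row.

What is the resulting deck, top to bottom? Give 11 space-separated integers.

After op 1 (cut(9)): [1 10 4 0 2 5 9 7 6 8 3]
After op 2 (cut(9)): [8 3 1 10 4 0 2 5 9 7 6]
After op 3 (cut(9)): [7 6 8 3 1 10 4 0 2 5 9]
After op 4 (cut(9)): [5 9 7 6 8 3 1 10 4 0 2]
After op 5 (cut(9)): [0 2 5 9 7 6 8 3 1 10 4]

Answer: 0 2 5 9 7 6 8 3 1 10 4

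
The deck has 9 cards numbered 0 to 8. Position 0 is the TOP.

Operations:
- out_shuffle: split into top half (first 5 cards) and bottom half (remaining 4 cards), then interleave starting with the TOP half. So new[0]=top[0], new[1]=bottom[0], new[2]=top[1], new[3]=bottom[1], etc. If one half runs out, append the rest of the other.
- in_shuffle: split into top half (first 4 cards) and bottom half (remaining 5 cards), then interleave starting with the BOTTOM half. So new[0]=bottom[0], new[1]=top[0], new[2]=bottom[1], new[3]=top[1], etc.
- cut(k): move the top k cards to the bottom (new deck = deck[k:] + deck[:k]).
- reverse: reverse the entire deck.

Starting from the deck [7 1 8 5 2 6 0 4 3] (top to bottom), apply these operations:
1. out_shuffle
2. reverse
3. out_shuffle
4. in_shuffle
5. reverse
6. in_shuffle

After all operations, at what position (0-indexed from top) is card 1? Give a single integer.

After op 1 (out_shuffle): [7 6 1 0 8 4 5 3 2]
After op 2 (reverse): [2 3 5 4 8 0 1 6 7]
After op 3 (out_shuffle): [2 0 3 1 5 6 4 7 8]
After op 4 (in_shuffle): [5 2 6 0 4 3 7 1 8]
After op 5 (reverse): [8 1 7 3 4 0 6 2 5]
After op 6 (in_shuffle): [4 8 0 1 6 7 2 3 5]
Card 1 is at position 3.

Answer: 3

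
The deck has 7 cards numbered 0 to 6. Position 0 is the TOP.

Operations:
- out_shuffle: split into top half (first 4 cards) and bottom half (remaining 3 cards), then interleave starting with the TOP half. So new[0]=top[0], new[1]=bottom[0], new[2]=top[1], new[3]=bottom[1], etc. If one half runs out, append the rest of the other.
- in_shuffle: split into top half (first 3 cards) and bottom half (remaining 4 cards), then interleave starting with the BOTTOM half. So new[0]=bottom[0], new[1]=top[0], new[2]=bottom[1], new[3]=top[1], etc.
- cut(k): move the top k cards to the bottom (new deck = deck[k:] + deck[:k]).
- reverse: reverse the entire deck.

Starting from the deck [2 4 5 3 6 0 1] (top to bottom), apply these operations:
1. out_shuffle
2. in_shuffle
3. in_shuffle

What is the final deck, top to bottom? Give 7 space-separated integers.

After op 1 (out_shuffle): [2 6 4 0 5 1 3]
After op 2 (in_shuffle): [0 2 5 6 1 4 3]
After op 3 (in_shuffle): [6 0 1 2 4 5 3]

Answer: 6 0 1 2 4 5 3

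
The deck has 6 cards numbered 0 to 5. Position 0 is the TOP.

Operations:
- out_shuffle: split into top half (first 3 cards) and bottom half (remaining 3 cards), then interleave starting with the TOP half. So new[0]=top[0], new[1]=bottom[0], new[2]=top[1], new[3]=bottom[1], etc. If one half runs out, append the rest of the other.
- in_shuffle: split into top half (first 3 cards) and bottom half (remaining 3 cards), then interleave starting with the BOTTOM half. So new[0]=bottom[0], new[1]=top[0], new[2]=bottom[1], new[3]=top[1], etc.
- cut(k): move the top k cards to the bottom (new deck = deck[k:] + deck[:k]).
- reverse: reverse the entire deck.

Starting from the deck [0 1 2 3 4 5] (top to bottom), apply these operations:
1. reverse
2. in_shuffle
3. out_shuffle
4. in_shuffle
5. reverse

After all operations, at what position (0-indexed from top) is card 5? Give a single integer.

After op 1 (reverse): [5 4 3 2 1 0]
After op 2 (in_shuffle): [2 5 1 4 0 3]
After op 3 (out_shuffle): [2 4 5 0 1 3]
After op 4 (in_shuffle): [0 2 1 4 3 5]
After op 5 (reverse): [5 3 4 1 2 0]
Card 5 is at position 0.

Answer: 0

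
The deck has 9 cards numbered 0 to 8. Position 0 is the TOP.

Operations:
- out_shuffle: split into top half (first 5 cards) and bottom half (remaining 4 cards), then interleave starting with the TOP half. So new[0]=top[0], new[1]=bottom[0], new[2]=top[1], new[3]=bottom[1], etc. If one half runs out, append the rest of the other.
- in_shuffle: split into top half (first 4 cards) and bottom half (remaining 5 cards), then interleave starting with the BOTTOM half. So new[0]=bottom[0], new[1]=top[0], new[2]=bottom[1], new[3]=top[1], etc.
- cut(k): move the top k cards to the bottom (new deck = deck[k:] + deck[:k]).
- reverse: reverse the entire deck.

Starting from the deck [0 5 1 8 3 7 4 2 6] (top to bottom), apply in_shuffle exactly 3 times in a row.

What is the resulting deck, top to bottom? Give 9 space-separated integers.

After op 1 (in_shuffle): [3 0 7 5 4 1 2 8 6]
After op 2 (in_shuffle): [4 3 1 0 2 7 8 5 6]
After op 3 (in_shuffle): [2 4 7 3 8 1 5 0 6]

Answer: 2 4 7 3 8 1 5 0 6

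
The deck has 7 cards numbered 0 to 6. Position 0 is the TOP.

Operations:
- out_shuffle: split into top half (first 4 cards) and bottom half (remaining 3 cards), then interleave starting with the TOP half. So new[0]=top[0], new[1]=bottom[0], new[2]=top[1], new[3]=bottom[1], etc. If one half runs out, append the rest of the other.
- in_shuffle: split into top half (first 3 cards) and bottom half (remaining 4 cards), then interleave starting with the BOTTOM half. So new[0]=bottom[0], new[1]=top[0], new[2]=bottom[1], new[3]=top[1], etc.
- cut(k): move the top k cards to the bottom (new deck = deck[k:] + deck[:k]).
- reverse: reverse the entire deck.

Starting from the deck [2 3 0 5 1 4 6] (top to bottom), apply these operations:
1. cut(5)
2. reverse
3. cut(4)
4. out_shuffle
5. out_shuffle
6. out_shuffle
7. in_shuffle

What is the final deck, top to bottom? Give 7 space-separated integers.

Answer: 1 2 5 6 0 4 3

Derivation:
After op 1 (cut(5)): [4 6 2 3 0 5 1]
After op 2 (reverse): [1 5 0 3 2 6 4]
After op 3 (cut(4)): [2 6 4 1 5 0 3]
After op 4 (out_shuffle): [2 5 6 0 4 3 1]
After op 5 (out_shuffle): [2 4 5 3 6 1 0]
After op 6 (out_shuffle): [2 6 4 1 5 0 3]
After op 7 (in_shuffle): [1 2 5 6 0 4 3]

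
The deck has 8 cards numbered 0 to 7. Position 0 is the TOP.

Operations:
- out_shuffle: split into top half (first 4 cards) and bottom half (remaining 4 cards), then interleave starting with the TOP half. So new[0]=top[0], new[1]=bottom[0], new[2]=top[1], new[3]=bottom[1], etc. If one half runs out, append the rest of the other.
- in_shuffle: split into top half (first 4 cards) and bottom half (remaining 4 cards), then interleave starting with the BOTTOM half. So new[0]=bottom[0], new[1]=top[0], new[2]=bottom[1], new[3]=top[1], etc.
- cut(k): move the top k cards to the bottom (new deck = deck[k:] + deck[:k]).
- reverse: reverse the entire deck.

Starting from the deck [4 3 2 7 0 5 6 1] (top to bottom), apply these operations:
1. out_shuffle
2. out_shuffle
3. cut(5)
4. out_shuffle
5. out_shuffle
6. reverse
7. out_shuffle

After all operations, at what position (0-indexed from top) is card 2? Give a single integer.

After op 1 (out_shuffle): [4 0 3 5 2 6 7 1]
After op 2 (out_shuffle): [4 2 0 6 3 7 5 1]
After op 3 (cut(5)): [7 5 1 4 2 0 6 3]
After op 4 (out_shuffle): [7 2 5 0 1 6 4 3]
After op 5 (out_shuffle): [7 1 2 6 5 4 0 3]
After op 6 (reverse): [3 0 4 5 6 2 1 7]
After op 7 (out_shuffle): [3 6 0 2 4 1 5 7]
Card 2 is at position 3.

Answer: 3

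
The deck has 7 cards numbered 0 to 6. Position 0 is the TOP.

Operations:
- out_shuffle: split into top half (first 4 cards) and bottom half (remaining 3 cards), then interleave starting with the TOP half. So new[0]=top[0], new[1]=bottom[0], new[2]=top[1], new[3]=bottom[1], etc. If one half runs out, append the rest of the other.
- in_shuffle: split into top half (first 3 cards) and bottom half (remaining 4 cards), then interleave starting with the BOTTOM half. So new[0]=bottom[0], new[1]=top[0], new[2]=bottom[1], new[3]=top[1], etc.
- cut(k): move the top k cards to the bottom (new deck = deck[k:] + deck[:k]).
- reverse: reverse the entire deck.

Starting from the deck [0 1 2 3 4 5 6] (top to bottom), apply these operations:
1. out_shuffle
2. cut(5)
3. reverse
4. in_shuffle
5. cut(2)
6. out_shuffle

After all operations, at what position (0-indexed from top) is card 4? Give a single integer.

Answer: 3

Derivation:
After op 1 (out_shuffle): [0 4 1 5 2 6 3]
After op 2 (cut(5)): [6 3 0 4 1 5 2]
After op 3 (reverse): [2 5 1 4 0 3 6]
After op 4 (in_shuffle): [4 2 0 5 3 1 6]
After op 5 (cut(2)): [0 5 3 1 6 4 2]
After op 6 (out_shuffle): [0 6 5 4 3 2 1]
Card 4 is at position 3.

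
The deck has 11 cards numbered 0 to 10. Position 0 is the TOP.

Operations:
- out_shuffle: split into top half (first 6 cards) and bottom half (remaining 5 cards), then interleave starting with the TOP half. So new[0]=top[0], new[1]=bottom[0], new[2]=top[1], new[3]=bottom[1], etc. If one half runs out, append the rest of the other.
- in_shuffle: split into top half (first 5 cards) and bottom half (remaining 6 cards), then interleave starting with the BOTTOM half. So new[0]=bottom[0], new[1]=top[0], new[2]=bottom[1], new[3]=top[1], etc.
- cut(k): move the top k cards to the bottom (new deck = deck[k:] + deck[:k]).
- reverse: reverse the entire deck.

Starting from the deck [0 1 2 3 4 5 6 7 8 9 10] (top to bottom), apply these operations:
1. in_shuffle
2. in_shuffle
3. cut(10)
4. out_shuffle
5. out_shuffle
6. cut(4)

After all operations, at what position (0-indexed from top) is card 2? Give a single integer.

After op 1 (in_shuffle): [5 0 6 1 7 2 8 3 9 4 10]
After op 2 (in_shuffle): [2 5 8 0 3 6 9 1 4 7 10]
After op 3 (cut(10)): [10 2 5 8 0 3 6 9 1 4 7]
After op 4 (out_shuffle): [10 6 2 9 5 1 8 4 0 7 3]
After op 5 (out_shuffle): [10 8 6 4 2 0 9 7 5 3 1]
After op 6 (cut(4)): [2 0 9 7 5 3 1 10 8 6 4]
Card 2 is at position 0.

Answer: 0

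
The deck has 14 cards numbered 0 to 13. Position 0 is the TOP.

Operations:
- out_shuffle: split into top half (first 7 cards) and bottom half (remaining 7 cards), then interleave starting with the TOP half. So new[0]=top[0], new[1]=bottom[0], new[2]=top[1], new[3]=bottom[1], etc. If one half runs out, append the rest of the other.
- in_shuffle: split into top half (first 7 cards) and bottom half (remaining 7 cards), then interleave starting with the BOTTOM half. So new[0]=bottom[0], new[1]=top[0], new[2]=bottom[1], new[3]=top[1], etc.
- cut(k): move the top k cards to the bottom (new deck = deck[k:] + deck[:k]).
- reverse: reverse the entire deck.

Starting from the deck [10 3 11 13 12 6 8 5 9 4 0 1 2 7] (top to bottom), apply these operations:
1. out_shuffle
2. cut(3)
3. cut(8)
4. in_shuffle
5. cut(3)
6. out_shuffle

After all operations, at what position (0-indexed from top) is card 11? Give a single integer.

After op 1 (out_shuffle): [10 5 3 9 11 4 13 0 12 1 6 2 8 7]
After op 2 (cut(3)): [9 11 4 13 0 12 1 6 2 8 7 10 5 3]
After op 3 (cut(8)): [2 8 7 10 5 3 9 11 4 13 0 12 1 6]
After op 4 (in_shuffle): [11 2 4 8 13 7 0 10 12 5 1 3 6 9]
After op 5 (cut(3)): [8 13 7 0 10 12 5 1 3 6 9 11 2 4]
After op 6 (out_shuffle): [8 1 13 3 7 6 0 9 10 11 12 2 5 4]
Card 11 is at position 9.

Answer: 9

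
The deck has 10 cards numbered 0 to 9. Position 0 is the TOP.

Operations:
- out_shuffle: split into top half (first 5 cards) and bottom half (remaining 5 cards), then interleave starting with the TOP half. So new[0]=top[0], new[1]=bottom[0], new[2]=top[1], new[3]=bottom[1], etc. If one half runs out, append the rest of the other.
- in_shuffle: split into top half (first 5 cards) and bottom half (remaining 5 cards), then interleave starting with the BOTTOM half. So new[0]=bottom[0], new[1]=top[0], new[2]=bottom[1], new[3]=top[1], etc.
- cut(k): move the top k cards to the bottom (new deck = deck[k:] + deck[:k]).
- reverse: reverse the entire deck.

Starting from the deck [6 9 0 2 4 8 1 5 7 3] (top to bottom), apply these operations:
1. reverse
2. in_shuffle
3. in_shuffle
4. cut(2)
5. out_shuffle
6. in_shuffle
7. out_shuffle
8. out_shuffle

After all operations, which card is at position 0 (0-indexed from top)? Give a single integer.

Answer: 0

Derivation:
After op 1 (reverse): [3 7 5 1 8 4 2 0 9 6]
After op 2 (in_shuffle): [4 3 2 7 0 5 9 1 6 8]
After op 3 (in_shuffle): [5 4 9 3 1 2 6 7 8 0]
After op 4 (cut(2)): [9 3 1 2 6 7 8 0 5 4]
After op 5 (out_shuffle): [9 7 3 8 1 0 2 5 6 4]
After op 6 (in_shuffle): [0 9 2 7 5 3 6 8 4 1]
After op 7 (out_shuffle): [0 3 9 6 2 8 7 4 5 1]
After op 8 (out_shuffle): [0 8 3 7 9 4 6 5 2 1]
Position 0: card 0.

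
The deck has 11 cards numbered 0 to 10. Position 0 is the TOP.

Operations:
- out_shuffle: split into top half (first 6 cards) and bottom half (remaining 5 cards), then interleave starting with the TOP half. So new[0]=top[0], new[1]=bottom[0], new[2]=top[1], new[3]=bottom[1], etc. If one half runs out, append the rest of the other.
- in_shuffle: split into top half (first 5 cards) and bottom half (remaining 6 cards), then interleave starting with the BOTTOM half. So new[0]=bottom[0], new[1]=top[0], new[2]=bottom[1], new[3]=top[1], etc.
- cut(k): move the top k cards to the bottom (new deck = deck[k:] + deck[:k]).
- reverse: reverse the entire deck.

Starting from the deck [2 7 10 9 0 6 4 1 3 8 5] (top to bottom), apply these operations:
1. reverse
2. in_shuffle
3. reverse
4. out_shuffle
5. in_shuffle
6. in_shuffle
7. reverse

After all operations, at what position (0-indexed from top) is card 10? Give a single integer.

After op 1 (reverse): [5 8 3 1 4 6 0 9 10 7 2]
After op 2 (in_shuffle): [6 5 0 8 9 3 10 1 7 4 2]
After op 3 (reverse): [2 4 7 1 10 3 9 8 0 5 6]
After op 4 (out_shuffle): [2 9 4 8 7 0 1 5 10 6 3]
After op 5 (in_shuffle): [0 2 1 9 5 4 10 8 6 7 3]
After op 6 (in_shuffle): [4 0 10 2 8 1 6 9 7 5 3]
After op 7 (reverse): [3 5 7 9 6 1 8 2 10 0 4]
Card 10 is at position 8.

Answer: 8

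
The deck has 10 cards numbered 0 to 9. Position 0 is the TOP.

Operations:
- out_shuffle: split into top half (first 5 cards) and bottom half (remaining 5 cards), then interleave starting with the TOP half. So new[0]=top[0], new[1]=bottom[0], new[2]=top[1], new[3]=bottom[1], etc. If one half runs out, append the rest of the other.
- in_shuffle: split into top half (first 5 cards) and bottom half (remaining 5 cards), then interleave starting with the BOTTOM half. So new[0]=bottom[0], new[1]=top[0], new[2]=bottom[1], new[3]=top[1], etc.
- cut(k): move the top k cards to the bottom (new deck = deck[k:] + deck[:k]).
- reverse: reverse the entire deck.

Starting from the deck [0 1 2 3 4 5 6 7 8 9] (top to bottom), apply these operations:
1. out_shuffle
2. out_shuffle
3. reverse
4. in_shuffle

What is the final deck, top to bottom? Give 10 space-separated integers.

Answer: 1 9 3 2 5 4 7 6 0 8

Derivation:
After op 1 (out_shuffle): [0 5 1 6 2 7 3 8 4 9]
After op 2 (out_shuffle): [0 7 5 3 1 8 6 4 2 9]
After op 3 (reverse): [9 2 4 6 8 1 3 5 7 0]
After op 4 (in_shuffle): [1 9 3 2 5 4 7 6 0 8]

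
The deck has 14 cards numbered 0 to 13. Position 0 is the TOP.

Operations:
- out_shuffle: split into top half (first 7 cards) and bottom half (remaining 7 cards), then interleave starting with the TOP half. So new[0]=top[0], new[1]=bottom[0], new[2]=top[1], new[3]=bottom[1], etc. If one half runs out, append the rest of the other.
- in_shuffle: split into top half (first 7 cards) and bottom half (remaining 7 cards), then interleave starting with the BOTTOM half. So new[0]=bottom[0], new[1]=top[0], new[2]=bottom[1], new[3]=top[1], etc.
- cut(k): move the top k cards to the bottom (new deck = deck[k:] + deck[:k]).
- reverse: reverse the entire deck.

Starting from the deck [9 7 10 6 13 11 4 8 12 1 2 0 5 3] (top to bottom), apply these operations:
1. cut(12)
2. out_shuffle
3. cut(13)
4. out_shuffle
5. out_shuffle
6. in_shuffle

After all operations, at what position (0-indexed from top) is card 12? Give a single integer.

After op 1 (cut(12)): [5 3 9 7 10 6 13 11 4 8 12 1 2 0]
After op 2 (out_shuffle): [5 11 3 4 9 8 7 12 10 1 6 2 13 0]
After op 3 (cut(13)): [0 5 11 3 4 9 8 7 12 10 1 6 2 13]
After op 4 (out_shuffle): [0 7 5 12 11 10 3 1 4 6 9 2 8 13]
After op 5 (out_shuffle): [0 1 7 4 5 6 12 9 11 2 10 8 3 13]
After op 6 (in_shuffle): [9 0 11 1 2 7 10 4 8 5 3 6 13 12]
Card 12 is at position 13.

Answer: 13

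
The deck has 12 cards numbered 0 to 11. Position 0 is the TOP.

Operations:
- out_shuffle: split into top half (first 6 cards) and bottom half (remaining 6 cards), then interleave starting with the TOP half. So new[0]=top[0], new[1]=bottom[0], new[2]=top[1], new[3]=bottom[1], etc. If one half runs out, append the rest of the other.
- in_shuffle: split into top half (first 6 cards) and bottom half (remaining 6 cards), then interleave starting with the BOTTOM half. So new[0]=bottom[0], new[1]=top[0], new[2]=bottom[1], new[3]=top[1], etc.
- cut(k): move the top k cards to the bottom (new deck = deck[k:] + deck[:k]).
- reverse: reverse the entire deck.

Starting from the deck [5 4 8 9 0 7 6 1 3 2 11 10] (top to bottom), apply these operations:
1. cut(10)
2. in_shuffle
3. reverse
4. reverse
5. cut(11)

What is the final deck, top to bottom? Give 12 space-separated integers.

After op 1 (cut(10)): [11 10 5 4 8 9 0 7 6 1 3 2]
After op 2 (in_shuffle): [0 11 7 10 6 5 1 4 3 8 2 9]
After op 3 (reverse): [9 2 8 3 4 1 5 6 10 7 11 0]
After op 4 (reverse): [0 11 7 10 6 5 1 4 3 8 2 9]
After op 5 (cut(11)): [9 0 11 7 10 6 5 1 4 3 8 2]

Answer: 9 0 11 7 10 6 5 1 4 3 8 2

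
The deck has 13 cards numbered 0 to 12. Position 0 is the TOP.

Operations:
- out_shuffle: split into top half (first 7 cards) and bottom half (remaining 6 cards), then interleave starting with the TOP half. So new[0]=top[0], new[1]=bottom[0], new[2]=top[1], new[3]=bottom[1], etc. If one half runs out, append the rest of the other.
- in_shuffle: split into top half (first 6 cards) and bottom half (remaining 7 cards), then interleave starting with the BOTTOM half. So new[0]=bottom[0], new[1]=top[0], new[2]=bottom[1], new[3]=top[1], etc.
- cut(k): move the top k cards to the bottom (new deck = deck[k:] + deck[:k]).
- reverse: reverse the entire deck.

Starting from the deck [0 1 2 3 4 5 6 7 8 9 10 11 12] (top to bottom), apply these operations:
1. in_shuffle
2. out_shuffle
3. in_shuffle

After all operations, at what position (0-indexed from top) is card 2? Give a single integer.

After op 1 (in_shuffle): [6 0 7 1 8 2 9 3 10 4 11 5 12]
After op 2 (out_shuffle): [6 3 0 10 7 4 1 11 8 5 2 12 9]
After op 3 (in_shuffle): [1 6 11 3 8 0 5 10 2 7 12 4 9]
Card 2 is at position 8.

Answer: 8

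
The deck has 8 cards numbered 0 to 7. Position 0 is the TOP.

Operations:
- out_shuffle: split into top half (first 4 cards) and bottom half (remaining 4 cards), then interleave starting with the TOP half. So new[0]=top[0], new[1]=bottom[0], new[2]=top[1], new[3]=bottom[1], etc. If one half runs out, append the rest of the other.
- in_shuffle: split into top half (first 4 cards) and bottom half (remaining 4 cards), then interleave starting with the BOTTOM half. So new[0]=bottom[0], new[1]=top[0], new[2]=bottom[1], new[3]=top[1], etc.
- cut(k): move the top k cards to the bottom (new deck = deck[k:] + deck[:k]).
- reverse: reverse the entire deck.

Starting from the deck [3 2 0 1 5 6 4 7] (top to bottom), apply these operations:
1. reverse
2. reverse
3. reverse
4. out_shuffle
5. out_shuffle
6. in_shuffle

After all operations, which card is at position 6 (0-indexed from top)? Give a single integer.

After op 1 (reverse): [7 4 6 5 1 0 2 3]
After op 2 (reverse): [3 2 0 1 5 6 4 7]
After op 3 (reverse): [7 4 6 5 1 0 2 3]
After op 4 (out_shuffle): [7 1 4 0 6 2 5 3]
After op 5 (out_shuffle): [7 6 1 2 4 5 0 3]
After op 6 (in_shuffle): [4 7 5 6 0 1 3 2]
Position 6: card 3.

Answer: 3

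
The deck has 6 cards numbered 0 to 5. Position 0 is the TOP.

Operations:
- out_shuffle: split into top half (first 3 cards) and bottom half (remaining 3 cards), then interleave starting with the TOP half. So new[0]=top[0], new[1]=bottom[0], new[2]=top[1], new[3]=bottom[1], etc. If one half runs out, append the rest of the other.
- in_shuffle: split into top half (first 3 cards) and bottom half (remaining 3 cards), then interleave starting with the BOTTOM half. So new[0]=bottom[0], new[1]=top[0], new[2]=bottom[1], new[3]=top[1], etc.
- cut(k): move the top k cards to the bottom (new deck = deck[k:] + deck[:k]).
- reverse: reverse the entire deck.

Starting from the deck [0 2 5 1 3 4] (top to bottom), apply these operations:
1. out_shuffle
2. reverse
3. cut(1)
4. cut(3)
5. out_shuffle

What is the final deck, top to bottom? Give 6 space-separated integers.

After op 1 (out_shuffle): [0 1 2 3 5 4]
After op 2 (reverse): [4 5 3 2 1 0]
After op 3 (cut(1)): [5 3 2 1 0 4]
After op 4 (cut(3)): [1 0 4 5 3 2]
After op 5 (out_shuffle): [1 5 0 3 4 2]

Answer: 1 5 0 3 4 2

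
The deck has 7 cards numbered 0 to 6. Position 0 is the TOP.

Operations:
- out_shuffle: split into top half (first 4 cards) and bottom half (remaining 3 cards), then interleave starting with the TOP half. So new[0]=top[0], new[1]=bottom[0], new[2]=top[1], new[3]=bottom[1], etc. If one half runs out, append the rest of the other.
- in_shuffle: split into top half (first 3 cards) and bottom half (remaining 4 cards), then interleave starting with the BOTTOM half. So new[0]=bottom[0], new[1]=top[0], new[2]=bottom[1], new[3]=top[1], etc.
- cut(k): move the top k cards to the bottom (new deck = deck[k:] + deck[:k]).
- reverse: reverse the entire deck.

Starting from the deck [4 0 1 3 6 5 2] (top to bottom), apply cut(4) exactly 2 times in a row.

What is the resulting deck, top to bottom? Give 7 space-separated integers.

Answer: 0 1 3 6 5 2 4

Derivation:
After op 1 (cut(4)): [6 5 2 4 0 1 3]
After op 2 (cut(4)): [0 1 3 6 5 2 4]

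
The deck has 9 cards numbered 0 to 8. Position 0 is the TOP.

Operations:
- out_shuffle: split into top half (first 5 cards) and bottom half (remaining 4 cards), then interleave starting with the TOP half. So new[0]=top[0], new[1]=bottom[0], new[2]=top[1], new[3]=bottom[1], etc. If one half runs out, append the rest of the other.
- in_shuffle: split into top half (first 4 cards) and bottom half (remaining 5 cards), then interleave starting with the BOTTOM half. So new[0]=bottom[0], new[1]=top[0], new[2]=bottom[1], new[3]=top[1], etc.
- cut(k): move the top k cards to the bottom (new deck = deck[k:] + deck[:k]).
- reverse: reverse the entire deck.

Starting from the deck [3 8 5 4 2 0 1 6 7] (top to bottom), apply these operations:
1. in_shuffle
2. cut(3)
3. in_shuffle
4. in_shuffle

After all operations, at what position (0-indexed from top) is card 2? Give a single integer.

After op 1 (in_shuffle): [2 3 0 8 1 5 6 4 7]
After op 2 (cut(3)): [8 1 5 6 4 7 2 3 0]
After op 3 (in_shuffle): [4 8 7 1 2 5 3 6 0]
After op 4 (in_shuffle): [2 4 5 8 3 7 6 1 0]
Card 2 is at position 0.

Answer: 0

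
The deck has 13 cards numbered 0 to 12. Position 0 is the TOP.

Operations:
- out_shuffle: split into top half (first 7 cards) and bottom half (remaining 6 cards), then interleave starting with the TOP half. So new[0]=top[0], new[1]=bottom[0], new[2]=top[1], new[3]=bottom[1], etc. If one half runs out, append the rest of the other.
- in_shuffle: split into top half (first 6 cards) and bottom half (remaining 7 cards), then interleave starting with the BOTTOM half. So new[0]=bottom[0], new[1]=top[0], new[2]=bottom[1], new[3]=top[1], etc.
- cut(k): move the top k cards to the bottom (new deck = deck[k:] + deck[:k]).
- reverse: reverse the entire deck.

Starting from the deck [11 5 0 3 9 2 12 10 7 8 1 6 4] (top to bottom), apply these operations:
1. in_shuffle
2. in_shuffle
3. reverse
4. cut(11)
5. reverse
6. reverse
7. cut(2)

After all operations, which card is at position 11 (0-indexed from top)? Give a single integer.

Answer: 12

Derivation:
After op 1 (in_shuffle): [12 11 10 5 7 0 8 3 1 9 6 2 4]
After op 2 (in_shuffle): [8 12 3 11 1 10 9 5 6 7 2 0 4]
After op 3 (reverse): [4 0 2 7 6 5 9 10 1 11 3 12 8]
After op 4 (cut(11)): [12 8 4 0 2 7 6 5 9 10 1 11 3]
After op 5 (reverse): [3 11 1 10 9 5 6 7 2 0 4 8 12]
After op 6 (reverse): [12 8 4 0 2 7 6 5 9 10 1 11 3]
After op 7 (cut(2)): [4 0 2 7 6 5 9 10 1 11 3 12 8]
Position 11: card 12.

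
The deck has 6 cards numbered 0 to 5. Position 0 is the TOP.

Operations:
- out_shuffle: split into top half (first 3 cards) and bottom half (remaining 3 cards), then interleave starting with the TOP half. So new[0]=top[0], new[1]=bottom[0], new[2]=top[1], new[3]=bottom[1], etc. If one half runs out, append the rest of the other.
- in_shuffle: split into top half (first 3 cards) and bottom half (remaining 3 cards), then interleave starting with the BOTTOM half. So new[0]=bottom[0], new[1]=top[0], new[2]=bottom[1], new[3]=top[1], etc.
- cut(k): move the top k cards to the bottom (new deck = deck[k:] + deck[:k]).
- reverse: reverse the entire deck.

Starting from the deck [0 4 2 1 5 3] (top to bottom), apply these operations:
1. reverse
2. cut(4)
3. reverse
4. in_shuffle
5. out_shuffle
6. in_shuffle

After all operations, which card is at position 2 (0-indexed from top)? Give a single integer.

After op 1 (reverse): [3 5 1 2 4 0]
After op 2 (cut(4)): [4 0 3 5 1 2]
After op 3 (reverse): [2 1 5 3 0 4]
After op 4 (in_shuffle): [3 2 0 1 4 5]
After op 5 (out_shuffle): [3 1 2 4 0 5]
After op 6 (in_shuffle): [4 3 0 1 5 2]
Position 2: card 0.

Answer: 0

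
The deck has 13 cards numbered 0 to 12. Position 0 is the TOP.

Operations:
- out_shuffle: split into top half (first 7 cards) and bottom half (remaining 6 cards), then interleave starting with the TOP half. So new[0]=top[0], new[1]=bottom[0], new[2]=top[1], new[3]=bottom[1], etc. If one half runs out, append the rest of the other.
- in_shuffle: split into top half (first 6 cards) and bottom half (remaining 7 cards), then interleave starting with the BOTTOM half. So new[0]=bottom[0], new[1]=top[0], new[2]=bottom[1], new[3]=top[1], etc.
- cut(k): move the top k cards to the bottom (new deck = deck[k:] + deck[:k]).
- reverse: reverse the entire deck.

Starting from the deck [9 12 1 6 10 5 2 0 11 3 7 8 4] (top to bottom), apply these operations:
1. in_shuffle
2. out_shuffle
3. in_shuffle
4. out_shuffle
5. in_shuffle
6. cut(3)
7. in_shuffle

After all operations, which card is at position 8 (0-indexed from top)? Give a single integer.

Answer: 6

Derivation:
After op 1 (in_shuffle): [2 9 0 12 11 1 3 6 7 10 8 5 4]
After op 2 (out_shuffle): [2 6 9 7 0 10 12 8 11 5 1 4 3]
After op 3 (in_shuffle): [12 2 8 6 11 9 5 7 1 0 4 10 3]
After op 4 (out_shuffle): [12 7 2 1 8 0 6 4 11 10 9 3 5]
After op 5 (in_shuffle): [6 12 4 7 11 2 10 1 9 8 3 0 5]
After op 6 (cut(3)): [7 11 2 10 1 9 8 3 0 5 6 12 4]
After op 7 (in_shuffle): [8 7 3 11 0 2 5 10 6 1 12 9 4]
Position 8: card 6.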